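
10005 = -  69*(  -  145 ) 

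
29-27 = 2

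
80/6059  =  80/6059=0.01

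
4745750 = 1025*4630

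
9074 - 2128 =6946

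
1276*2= 2552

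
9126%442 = 286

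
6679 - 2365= 4314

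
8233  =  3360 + 4873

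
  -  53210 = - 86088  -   - 32878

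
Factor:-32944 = - 2^4 * 29^1* 71^1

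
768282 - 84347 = 683935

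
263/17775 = 263/17775= 0.01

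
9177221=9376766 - 199545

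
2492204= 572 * 4357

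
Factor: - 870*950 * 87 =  - 2^2 * 3^2*5^3 * 19^1 * 29^2 =-71905500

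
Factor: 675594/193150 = 3^3*5^ ( - 2)*3863^ ( - 1 )*12511^1 = 337797/96575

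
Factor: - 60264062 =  - 2^1*31^1 *972001^1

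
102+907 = 1009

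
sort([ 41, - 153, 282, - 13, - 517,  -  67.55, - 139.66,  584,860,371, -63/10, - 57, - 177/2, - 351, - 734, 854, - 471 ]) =[ - 734,  -  517,  -  471,-351, - 153, - 139.66,  -  177/2,-67.55,-57, - 13, - 63/10,  41,282,  371, 584,854,860]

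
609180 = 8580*71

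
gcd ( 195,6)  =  3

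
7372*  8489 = 62580908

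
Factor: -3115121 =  - 227^1*13723^1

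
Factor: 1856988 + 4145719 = 6002707 = 6002707^1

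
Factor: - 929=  - 929^1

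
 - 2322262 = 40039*( - 58 ) 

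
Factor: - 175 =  - 5^2*7^1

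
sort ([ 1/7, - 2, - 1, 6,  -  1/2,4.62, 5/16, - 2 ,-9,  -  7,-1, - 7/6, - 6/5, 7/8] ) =[ - 9, - 7, - 2, - 2, - 6/5, - 7/6, -1,  -  1, - 1/2,  1/7,  5/16, 7/8,4.62,6] 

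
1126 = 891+235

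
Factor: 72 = 2^3*3^2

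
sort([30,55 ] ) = [30, 55]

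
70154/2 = 35077= 35077.00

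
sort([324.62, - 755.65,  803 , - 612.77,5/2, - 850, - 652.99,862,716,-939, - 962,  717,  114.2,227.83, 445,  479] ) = [ - 962, - 939, - 850, - 755.65,- 652.99, -612.77, 5/2, 114.2, 227.83,324.62,445,479,716, 717, 803, 862] 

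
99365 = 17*5845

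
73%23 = 4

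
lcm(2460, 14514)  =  145140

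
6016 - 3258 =2758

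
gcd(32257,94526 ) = 1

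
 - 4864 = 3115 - 7979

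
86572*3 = 259716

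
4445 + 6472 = 10917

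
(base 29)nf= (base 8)1252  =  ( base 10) 682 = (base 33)KM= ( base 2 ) 1010101010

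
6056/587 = 6056/587= 10.32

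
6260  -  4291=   1969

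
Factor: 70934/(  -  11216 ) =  - 35467/5608 = - 2^(-3 )*29^1*701^( - 1)* 1223^1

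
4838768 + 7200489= 12039257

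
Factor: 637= 7^2*13^1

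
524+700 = 1224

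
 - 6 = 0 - 6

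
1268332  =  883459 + 384873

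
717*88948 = 63775716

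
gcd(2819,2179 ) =1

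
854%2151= 854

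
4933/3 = 1644 + 1/3 = 1644.33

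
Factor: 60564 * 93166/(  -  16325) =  - 5642505624/16325 = - 2^3*3^1*5^( - 2)*7^2*37^1*103^1*653^(-1 )*1259^1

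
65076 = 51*1276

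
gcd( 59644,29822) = 29822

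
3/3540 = 1/1180=0.00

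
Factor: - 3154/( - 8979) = 2^1*3^( - 1) * 19^1*41^( - 1)*73^( - 1 )*83^1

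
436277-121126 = 315151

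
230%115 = 0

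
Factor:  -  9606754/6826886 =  - 4803377/3413443  =  -11^ (  -  1 )*37^1*131^1*991^1*310313^( - 1 )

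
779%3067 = 779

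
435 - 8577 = -8142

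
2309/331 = 6 + 323/331 = 6.98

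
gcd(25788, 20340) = 12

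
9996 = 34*294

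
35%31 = 4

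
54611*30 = 1638330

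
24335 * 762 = 18543270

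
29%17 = 12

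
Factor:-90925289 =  - 7^1*13^1*199^1* 5021^1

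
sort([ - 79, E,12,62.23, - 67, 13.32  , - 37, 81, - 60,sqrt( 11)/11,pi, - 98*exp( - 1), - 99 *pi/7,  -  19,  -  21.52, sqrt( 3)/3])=[ - 79, - 67, - 60, - 99*pi/7,  -  37, - 98*exp( - 1), - 21.52, - 19 , sqrt( 11 ) /11, sqrt(3 ) /3,E,pi,12,13.32,62.23, 81] 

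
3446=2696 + 750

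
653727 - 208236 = 445491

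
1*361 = 361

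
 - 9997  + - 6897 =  - 16894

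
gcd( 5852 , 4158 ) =154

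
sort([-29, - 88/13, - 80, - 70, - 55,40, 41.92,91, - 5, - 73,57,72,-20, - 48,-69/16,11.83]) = [ - 80 , - 73, - 70, - 55, - 48, - 29, - 20, - 88/13, - 5, - 69/16,11.83,40, 41.92,57,72,91]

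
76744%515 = 9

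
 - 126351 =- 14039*9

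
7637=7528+109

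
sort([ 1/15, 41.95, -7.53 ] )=[ - 7.53,1/15,41.95 ] 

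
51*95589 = 4875039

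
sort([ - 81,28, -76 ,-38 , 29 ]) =[ - 81, -76, - 38,28,29]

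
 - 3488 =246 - 3734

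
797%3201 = 797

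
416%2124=416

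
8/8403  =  8/8403= 0.00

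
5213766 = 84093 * 62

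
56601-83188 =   -  26587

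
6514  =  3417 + 3097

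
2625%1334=1291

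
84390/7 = 12055+ 5/7 = 12055.71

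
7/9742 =7/9742  =  0.00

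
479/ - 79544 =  - 1 + 79065/79544 = - 0.01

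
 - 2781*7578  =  - 21074418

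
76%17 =8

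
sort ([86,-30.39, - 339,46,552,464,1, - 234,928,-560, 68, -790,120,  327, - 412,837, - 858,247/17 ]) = [ - 858, - 790 , - 560,- 412 , - 339, - 234,-30.39,1,247/17,46,68,86, 120, 327, 464, 552,837, 928]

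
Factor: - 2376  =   - 2^3 * 3^3 * 11^1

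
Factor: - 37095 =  - 3^1*5^1*2473^1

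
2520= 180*14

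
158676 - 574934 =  - 416258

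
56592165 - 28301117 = 28291048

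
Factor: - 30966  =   - 2^1* 3^1*13^1*397^1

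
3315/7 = 473  +  4/7 = 473.57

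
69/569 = 69/569 = 0.12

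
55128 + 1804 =56932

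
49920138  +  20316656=70236794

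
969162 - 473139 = 496023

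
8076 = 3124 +4952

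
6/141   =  2/47 = 0.04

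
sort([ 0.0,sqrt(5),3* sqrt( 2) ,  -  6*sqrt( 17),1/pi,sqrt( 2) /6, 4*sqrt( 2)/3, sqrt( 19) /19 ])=[ - 6*sqrt(17 ), 0.0,sqrt ( 19 ) /19 , sqrt( 2) /6,  1/pi,4*sqrt(2)/3 , sqrt(5),3 * sqrt(2)]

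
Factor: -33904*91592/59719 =  -  3105335168/59719 =- 2^7*11^( -1)*13^1*61^( - 1 )*89^(  -  1 )*107^2*163^1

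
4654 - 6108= - 1454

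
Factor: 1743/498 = 2^(-1)*7^1 = 7/2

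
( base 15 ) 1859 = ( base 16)148b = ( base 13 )2517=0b1010010001011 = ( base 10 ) 5259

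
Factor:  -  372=-2^2*3^1*31^1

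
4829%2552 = 2277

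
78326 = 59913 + 18413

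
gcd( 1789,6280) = 1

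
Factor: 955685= 5^1*191137^1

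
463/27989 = 463/27989 =0.02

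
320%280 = 40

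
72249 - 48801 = 23448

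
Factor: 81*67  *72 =2^3* 3^6 * 67^1= 390744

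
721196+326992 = 1048188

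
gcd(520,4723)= 1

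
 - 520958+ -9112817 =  -9633775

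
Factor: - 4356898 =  - 2^1*7^1*13^1* 37^1 *647^1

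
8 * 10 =80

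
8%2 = 0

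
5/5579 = 5/5579 = 0.00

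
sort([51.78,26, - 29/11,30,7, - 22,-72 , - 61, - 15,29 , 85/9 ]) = [ - 72, - 61, - 22, - 15, - 29/11,7,85/9, 26,  29,30, 51.78]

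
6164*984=6065376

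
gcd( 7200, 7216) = 16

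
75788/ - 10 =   -  37894/5 = - 7578.80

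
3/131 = 3/131 = 0.02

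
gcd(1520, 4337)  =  1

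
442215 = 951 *465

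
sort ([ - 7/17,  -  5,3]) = [ - 5, - 7/17,3 ]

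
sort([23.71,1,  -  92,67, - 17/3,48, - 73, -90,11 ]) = [-92, - 90, - 73,-17/3 , 1,11,23.71, 48,67]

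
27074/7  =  3867+5/7= 3867.71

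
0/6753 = 0 = 0.00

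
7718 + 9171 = 16889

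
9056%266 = 12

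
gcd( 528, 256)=16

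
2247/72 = 31 + 5/24 = 31.21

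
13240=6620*2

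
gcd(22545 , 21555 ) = 45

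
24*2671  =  64104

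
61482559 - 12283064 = 49199495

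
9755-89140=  - 79385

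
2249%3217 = 2249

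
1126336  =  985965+140371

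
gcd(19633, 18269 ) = 1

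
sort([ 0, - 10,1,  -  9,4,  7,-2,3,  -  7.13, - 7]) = [  -  10,- 9, - 7.13, - 7, - 2,0,1,3,  4 , 7 ]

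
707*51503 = 36412621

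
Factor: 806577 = 3^1*29^1*73^1*127^1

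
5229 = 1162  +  4067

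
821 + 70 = 891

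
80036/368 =20009/92 = 217.49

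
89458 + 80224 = 169682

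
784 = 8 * 98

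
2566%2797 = 2566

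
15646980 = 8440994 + 7205986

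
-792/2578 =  - 1 + 893/1289=   - 0.31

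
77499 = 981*79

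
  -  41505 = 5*( - 8301)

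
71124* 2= 142248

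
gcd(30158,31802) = 2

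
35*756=26460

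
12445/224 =55  +  125/224 =55.56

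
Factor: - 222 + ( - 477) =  - 3^1*  233^1= - 699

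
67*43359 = 2905053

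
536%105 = 11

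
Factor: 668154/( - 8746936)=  - 334077/4373468 = - 2^( - 2 )*3^1*11^(- 1)*19^1*5861^1 * 99397^( - 1) 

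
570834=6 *95139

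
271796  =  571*476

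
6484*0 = 0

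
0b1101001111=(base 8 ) 1517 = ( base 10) 847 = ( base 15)3B7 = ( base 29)106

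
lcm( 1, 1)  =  1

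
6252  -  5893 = 359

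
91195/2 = 45597 + 1/2 = 45597.50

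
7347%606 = 75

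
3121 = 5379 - 2258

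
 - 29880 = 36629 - 66509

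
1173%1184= 1173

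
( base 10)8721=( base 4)2020101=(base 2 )10001000010001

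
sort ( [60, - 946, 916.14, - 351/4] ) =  [ - 946, - 351/4, 60, 916.14] 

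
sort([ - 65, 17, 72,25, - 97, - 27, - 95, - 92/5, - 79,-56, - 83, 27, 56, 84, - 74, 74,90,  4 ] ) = [-97, - 95,-83, - 79 , - 74,-65, - 56 , - 27, - 92/5, 4, 17,25, 27,56, 72, 74, 84, 90 ]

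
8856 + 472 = 9328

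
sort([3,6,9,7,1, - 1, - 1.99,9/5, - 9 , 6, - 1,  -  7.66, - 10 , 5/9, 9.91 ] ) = [ - 10, - 9, - 7.66, - 1.99,-1, - 1 , 5/9, 1,9/5, 3,6,6,7,9,  9.91]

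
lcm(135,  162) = 810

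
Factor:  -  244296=-2^3*3^4*13^1*29^1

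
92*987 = 90804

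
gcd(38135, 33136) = 1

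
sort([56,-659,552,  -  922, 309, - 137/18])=[ - 922,-659,  -  137/18, 56 , 309,  552]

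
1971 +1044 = 3015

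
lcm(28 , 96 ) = 672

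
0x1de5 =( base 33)70U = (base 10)7653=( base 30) 8F3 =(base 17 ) 1983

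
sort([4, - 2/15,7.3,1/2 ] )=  [ - 2/15, 1/2,  4,7.3 ]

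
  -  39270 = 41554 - 80824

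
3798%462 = 102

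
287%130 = 27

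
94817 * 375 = 35556375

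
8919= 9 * 991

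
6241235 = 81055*77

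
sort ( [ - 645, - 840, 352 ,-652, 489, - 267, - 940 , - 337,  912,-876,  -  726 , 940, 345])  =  [ - 940, - 876, -840 , - 726,-652,  -  645,-337,-267, 345,352,489 , 912,  940]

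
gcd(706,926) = 2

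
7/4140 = 7/4140 = 0.00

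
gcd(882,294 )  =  294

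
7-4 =3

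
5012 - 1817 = 3195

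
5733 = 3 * 1911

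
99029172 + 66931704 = 165960876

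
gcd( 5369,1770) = 59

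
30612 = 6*5102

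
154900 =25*6196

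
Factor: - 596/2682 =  - 2^1*3^(- 2)   =  - 2/9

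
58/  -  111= - 58/111= - 0.52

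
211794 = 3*70598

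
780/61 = 12+ 48/61 = 12.79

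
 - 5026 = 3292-8318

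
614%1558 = 614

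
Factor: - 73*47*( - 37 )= 126947 = 37^1  *47^1*73^1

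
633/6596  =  633/6596=0.10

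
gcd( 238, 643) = 1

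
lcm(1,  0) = 0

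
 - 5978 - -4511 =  - 1467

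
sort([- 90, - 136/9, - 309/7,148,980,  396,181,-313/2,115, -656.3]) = [ - 656.3, - 313/2,- 90, - 309/7, - 136/9,115, 148,181,396,980]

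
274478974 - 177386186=97092788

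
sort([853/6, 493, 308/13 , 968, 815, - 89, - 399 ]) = [ - 399, - 89, 308/13,853/6,  493 , 815, 968] 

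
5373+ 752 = 6125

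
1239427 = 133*9319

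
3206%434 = 168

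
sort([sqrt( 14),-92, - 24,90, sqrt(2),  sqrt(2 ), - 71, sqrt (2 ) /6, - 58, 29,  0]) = [ - 92, - 71, - 58, - 24,0,  sqrt( 2 )/6,sqrt(2),sqrt(2 ), sqrt(14 ),  29, 90]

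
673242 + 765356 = 1438598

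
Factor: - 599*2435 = - 5^1*487^1*599^1 =-1458565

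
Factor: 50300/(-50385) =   -  2^2*3^(-1)*5^1*503^1*3359^(-1) = - 10060/10077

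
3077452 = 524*5873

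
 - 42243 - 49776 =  - 92019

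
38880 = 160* 243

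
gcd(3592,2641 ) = 1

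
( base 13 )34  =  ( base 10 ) 43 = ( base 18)27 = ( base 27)1g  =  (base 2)101011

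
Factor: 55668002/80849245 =2^1*5^( - 1 )*13^1*29^( - 1)*31^1*43^( - 1)*12967^( - 1)*69067^1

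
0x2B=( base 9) 47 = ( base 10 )43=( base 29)1E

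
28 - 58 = -30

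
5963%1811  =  530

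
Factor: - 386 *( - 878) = 2^2 *193^1*439^1  =  338908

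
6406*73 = 467638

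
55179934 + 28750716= 83930650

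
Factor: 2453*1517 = 3721201 = 11^1*37^1*41^1*223^1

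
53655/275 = 195+6/55 = 195.11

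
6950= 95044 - 88094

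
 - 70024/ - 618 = 35012/309 = 113.31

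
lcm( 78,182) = 546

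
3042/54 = 56+1/3 = 56.33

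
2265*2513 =5691945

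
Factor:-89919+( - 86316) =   -  176235=-3^1 * 5^1 *31^1*379^1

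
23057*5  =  115285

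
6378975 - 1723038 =4655937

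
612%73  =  28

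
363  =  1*363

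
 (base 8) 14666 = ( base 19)i48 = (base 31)6QA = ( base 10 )6582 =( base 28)8B2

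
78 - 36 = 42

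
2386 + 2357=4743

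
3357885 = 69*48665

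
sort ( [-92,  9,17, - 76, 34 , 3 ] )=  [ - 92, - 76, 3,9 , 17,  34 ] 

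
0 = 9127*0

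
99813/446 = 99813/446 = 223.80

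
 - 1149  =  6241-7390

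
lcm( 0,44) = 0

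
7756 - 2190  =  5566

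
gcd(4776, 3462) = 6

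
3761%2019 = 1742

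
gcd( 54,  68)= 2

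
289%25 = 14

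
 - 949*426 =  - 404274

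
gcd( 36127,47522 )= 1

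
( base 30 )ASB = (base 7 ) 40502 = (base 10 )9851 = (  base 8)23173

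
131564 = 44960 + 86604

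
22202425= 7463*2975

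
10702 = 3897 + 6805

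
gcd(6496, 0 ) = 6496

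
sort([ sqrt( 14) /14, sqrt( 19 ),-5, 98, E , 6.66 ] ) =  [ - 5,sqrt(14 ) /14,E,sqrt(19), 6.66,98]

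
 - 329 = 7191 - 7520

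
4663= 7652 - 2989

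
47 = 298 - 251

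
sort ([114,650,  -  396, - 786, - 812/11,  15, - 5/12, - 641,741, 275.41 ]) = [-786, - 641,-396, - 812/11, - 5/12, 15,114,275.41 , 650,  741 ] 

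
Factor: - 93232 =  - 2^4*5827^1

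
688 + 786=1474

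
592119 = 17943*33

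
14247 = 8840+5407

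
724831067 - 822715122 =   -  97884055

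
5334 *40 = 213360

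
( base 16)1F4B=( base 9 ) 11881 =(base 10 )8011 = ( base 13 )3853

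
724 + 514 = 1238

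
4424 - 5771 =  - 1347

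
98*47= 4606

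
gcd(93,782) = 1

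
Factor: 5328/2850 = 2^3 * 3^1*5^ (  -  2)*19^(-1)*37^1 = 888/475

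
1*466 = 466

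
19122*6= 114732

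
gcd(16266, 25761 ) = 3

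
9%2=1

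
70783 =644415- 573632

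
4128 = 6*688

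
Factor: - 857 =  - 857^1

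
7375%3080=1215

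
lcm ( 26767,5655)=401505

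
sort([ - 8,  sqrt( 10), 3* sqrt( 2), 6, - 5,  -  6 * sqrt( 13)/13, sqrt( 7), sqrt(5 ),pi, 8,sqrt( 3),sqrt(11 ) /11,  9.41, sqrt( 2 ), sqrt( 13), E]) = [ - 8, - 5, - 6*sqrt( 13 )/13, sqrt( 11)/11, sqrt( 2 ), sqrt( 3 ),sqrt( 5 ), sqrt ( 7 ),E,pi,sqrt(10), sqrt(13),3*sqrt(2), 6, 8, 9.41]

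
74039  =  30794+43245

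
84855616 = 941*90176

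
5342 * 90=480780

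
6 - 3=3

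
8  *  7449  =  59592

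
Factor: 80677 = 80677^1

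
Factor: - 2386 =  - 2^1*1193^1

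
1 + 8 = 9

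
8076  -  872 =7204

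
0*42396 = 0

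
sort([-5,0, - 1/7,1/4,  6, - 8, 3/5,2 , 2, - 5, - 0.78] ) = [ -8, - 5 , - 5,-0.78,-1/7, 0, 1/4,3/5, 2, 2, 6]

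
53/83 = 53/83 = 0.64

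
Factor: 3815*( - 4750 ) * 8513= - 2^1*5^4*7^1 * 19^1*109^1*8513^1 = -154266201250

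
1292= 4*323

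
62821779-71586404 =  - 8764625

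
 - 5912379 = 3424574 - 9336953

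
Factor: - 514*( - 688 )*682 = 241177024 = 2^6*11^1  *31^1* 43^1*257^1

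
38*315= 11970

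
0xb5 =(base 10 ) 181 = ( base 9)221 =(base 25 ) 76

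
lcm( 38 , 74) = 1406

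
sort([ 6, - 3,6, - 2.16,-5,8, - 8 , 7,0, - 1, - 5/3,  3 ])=[ - 8, - 5, - 3, - 2.16, - 5/3,-1,  0,3, 6,6, 7, 8]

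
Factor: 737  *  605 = 445885  =  5^1 * 11^3 * 67^1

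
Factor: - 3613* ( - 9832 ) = 35523016 =2^3*1229^1*3613^1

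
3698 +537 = 4235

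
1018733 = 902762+115971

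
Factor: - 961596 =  - 2^2*3^2*26711^1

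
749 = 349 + 400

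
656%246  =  164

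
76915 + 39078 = 115993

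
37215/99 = 375 + 10/11 = 375.91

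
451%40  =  11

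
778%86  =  4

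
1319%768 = 551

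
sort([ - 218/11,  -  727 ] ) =[ - 727, - 218/11] 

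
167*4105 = 685535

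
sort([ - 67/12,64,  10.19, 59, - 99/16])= [-99/16, - 67/12, 10.19, 59, 64 ] 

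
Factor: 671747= 191^1*3517^1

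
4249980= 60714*70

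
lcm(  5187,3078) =280098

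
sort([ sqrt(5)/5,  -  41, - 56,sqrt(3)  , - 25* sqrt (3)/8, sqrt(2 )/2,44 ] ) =[ - 56,-41, - 25*sqrt(3)/8 , sqrt( 5)/5, sqrt ( 2 ) /2,sqrt( 3),44] 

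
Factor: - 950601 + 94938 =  - 855663 = -3^1*285221^1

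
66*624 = 41184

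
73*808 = 58984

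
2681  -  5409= - 2728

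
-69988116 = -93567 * 748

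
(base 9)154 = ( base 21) 64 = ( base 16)82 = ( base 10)130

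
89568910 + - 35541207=54027703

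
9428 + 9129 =18557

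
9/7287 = 3/2429 = 0.00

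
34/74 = 17/37 = 0.46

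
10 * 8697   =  86970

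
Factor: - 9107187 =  - 3^1*907^1*3347^1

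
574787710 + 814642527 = 1389430237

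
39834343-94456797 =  - 54622454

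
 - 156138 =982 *( - 159 ) 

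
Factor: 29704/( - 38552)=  - 47^1*61^( - 1 ) = - 47/61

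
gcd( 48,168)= 24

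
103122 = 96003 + 7119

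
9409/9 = 9409/9= 1045.44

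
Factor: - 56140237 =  - 479^1*117203^1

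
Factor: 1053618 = 2^1*3^1 * 41^1*4283^1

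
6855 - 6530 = 325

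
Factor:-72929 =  - 233^1*313^1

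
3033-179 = 2854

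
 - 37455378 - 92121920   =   - 129577298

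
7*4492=31444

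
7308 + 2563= 9871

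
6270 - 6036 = 234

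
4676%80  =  36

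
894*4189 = 3744966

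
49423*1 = 49423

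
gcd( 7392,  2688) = 672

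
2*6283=12566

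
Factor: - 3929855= - 5^1*79^1 * 9949^1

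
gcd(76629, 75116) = 89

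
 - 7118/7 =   -  7118/7 = -  1016.86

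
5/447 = 5/447 = 0.01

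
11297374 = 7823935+3473439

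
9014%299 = 44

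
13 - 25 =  - 12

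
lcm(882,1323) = 2646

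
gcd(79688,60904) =8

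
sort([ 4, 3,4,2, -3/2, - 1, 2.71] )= [ - 3/2  , - 1, 2,2.71,  3,4, 4]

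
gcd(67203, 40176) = 27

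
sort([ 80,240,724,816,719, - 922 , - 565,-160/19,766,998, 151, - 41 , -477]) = [ - 922,- 565, - 477, - 41 , - 160/19, 80,151, 240,719,724,766, 816,998]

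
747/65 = 747/65 = 11.49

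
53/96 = 53/96 = 0.55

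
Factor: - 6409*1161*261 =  - 1942061589 = - 3^5*13^1*17^1*29^2*43^1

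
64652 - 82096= - 17444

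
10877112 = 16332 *666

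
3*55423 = 166269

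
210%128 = 82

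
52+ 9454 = 9506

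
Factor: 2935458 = 2^1*3^2*17^1*53^1*181^1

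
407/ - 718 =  - 1 + 311/718  =  - 0.57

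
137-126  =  11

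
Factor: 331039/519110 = 2^ ( - 1) * 5^ ( - 1 )*  61^(  -  1 ) * 389^1 = 389/610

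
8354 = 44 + 8310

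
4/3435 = 4/3435 = 0.00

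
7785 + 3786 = 11571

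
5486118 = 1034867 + 4451251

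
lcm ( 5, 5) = 5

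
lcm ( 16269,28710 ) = 488070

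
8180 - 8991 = -811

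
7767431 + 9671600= 17439031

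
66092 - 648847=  - 582755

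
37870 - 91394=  - 53524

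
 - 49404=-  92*537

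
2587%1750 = 837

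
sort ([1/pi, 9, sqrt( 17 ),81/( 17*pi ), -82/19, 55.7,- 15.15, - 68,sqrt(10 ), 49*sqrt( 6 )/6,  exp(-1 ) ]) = [ - 68, - 15.15 , - 82/19, 1/pi, exp( - 1), 81/( 17*pi), sqrt( 10), sqrt ( 17 ),9, 49*  sqrt(6) /6, 55.7]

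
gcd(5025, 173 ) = 1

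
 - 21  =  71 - 92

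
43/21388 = 43/21388 = 0.00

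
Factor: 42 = 2^1 *3^1*7^1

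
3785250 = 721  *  5250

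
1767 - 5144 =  - 3377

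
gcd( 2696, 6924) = 4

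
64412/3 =64412/3 =21470.67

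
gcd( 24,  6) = 6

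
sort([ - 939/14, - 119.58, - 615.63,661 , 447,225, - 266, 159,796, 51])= [ - 615.63, - 266, - 119.58, - 939/14,51,159,225,447, 661, 796]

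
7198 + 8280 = 15478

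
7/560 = 1/80  =  0.01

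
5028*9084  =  45674352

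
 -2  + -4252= -4254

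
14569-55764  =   -41195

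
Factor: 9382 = 2^1*4691^1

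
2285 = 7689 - 5404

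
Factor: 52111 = 31^1*41^2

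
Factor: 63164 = 2^2 *15791^1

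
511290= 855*598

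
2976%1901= 1075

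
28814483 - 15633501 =13180982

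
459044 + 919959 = 1379003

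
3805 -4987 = - 1182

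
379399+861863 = 1241262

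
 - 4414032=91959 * (-48)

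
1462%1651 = 1462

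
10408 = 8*1301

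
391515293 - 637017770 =  -  245502477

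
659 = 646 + 13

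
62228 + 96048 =158276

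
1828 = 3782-1954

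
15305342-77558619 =-62253277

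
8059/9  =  895  +  4/9= 895.44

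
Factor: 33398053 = 13^1*29^1*88589^1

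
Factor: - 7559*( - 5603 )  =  13^1*431^1*7559^1= 42353077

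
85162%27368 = 3058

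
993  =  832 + 161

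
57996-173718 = - 115722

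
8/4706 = 4/2353 = 0.00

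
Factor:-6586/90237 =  - 2^1* 3^( - 1 )*7^( - 1) * 37^1 * 89^1* 4297^(-1 )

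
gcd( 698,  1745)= 349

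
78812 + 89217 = 168029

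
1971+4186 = 6157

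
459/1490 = 459/1490 =0.31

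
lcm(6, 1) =6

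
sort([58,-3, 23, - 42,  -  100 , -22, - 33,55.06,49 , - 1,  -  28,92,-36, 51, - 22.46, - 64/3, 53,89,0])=[ -100, - 42, - 36,-33, - 28 , - 22.46,-22, - 64/3, - 3, - 1,0,23 , 49 , 51,53,55.06, 58,89 , 92]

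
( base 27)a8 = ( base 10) 278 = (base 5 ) 2103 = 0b100010110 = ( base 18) f8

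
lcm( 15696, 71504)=643536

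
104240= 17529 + 86711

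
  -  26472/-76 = 6618/19= 348.32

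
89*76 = 6764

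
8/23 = 8/23= 0.35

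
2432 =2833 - 401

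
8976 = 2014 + 6962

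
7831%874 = 839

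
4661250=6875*678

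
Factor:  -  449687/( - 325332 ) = 64241/46476 = 2^( - 2)*3^( - 2 )*227^1*283^1*1291^( - 1)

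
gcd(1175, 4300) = 25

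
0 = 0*9314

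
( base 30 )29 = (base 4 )1011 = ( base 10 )69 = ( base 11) 63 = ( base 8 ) 105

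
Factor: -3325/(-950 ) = 2^( - 1)*7^1=7/2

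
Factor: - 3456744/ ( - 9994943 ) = 2^3*3^1 *7^(-1)*83^(-1 )*17203^(-1)*144031^1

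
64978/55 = 64978/55 = 1181.42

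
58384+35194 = 93578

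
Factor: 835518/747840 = 2^(-5 )*5^ ( - 1)*19^( -1)*41^( - 1)*131^1*1063^1 = 139253/124640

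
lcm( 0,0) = 0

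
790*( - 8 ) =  - 6320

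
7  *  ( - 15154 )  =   - 106078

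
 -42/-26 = 21/13 =1.62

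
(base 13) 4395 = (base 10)9417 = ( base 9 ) 13823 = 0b10010011001001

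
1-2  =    -  1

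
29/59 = 29/59=   0.49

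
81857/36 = 81857/36 = 2273.81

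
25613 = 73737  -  48124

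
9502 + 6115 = 15617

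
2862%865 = 267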